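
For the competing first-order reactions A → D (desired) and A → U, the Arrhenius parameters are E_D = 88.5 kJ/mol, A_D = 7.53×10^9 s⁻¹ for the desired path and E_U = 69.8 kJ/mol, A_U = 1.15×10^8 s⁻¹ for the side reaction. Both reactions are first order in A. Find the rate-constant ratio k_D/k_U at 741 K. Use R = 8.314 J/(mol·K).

Since both paths have the same order in A, the concentration cancels and S_{D/U} = k_D/k_U = (A_D/A_U)·exp[(E_U−E_D)/(RT)].
(E_U−E_D)/(RT) = (69.8−88.5)×10³/(8.314×741) = -18700/6161 = -3.035.
k_D/k_U = (7.53×10^9/1.15×10^8)·exp(-3.035) = 65.48 × 0.04806 = 3.15.

3.15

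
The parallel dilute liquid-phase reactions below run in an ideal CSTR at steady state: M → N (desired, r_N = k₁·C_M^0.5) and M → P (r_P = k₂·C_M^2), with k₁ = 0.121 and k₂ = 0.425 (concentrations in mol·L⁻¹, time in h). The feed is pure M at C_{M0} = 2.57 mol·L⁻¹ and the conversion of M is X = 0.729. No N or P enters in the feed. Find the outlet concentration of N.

Exit C_M = C_{M0}(1−X) = 2.57×0.271 = 0.6965 mol·L⁻¹.
A CSTR operates uniformly at the exit composition, giving r_N = 0.1010 and r_P = 0.2062 (each k·C_M^n at C_M = 0.6965).
Fraction of consumed M going to N: r_N/(r_N+r_P) = 0.3288.
C_N = 0.3288·C_{M0}·X = 0.3288×2.57×0.729 = 0.616 mol·L⁻¹.

0.616 mol·L⁻¹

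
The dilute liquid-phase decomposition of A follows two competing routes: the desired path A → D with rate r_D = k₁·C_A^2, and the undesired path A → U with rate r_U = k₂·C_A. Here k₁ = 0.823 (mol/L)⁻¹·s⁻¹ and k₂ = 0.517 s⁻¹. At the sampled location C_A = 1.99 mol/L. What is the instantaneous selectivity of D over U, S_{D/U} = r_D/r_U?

3.17

S_{D/U} = r_D/r_U = (k₁·C_A^2)/(k₂·C_A) = (k₁/k₂)·C_A.
= (0.823×1.990^2) / (0.517×1.990) = 3.259/1.029 = 3.17.
Since the desired path is higher order in A, keeping C_A high (PFR or concentrated feed) favours D.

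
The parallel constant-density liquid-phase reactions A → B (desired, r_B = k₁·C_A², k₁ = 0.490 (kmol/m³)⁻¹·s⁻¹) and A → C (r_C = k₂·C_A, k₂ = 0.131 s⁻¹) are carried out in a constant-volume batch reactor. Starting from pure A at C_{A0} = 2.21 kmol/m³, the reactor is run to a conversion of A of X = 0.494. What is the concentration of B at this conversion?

C_A = C_{A0}(1−X) = 1.118 kmol/m³.
Along a PFR/batch, dC_C/dC_A = −r_C/(r_B+r_C) = −k₂/(k₂+k₁·C_A).
Integrating from C_{A0} to C_A: C_C = (0.131/0.490)·ln[(0.131+0.490·2.21)/(0.131+0.490·1.12)] = 0.2673·ln(1.214/0.6789) = 0.1553 kmol/m³.
Then C_B = (C_{A0}−C_A) − C_C = 1.092 − 0.1553 = 0.9364 kmol/m³.

0.936 kmol/m³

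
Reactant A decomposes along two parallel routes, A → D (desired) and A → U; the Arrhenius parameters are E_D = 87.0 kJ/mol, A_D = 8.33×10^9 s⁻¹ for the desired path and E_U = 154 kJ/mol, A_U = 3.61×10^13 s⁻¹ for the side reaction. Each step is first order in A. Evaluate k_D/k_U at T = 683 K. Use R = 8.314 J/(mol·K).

With equal orders, S_{D/U} = k_D/k_U = (A_D/A_U)·exp[(E_U−E_D)/(RT)].
(E_U−E_D)/(RT) = (154−87.0)×10³/(8.314×683) = 67000/5678 = 11.80.
k_D/k_U = (8.33×10^9/3.61×10^13)·exp(11.80) = 2.307×10^-4 × 1.331×10^5 = 30.7.

30.7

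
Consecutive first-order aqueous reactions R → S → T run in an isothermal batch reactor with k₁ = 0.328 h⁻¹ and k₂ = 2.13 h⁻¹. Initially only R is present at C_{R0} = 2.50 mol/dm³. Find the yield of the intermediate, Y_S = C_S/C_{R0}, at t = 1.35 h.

0.107

Solving the coupled first-order balances gives C_S(t) = [k₁/(k₂−k₁)]·C_{R0}·(e^(−k₁t) − e^(−k₂t)).
e^(−k₁t) = e^(−0.328×1.35) = e^(−0.4428) = 0.6422; e^(−k₂t) = e^(−2.876) = 0.05639.
C_S = 0.328×2.50/(2.13−0.328) × (0.6422−0.05639) = 0.4550×0.5858 = 0.2666 mol/dm³.
Y_S = C_S/C_{R0} = 0.2666/2.50 = 0.107.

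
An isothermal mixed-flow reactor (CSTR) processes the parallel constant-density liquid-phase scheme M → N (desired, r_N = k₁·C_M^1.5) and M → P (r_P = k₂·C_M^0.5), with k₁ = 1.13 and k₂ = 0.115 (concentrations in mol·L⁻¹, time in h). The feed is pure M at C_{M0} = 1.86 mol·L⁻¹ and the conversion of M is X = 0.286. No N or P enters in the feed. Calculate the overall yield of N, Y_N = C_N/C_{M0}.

0.266

Exit C_M = C_{M0}(1−X) = 1.86×0.714 = 1.328 mol·L⁻¹.
A CSTR operates uniformly at the exit composition, giving r_N = 1.729 and r_P = 0.1325 (each k·C_M^n at C_M = 1.328).
Fraction of consumed M going to N: r_N/(r_N+r_P) = 0.9288.
C_N = 0.9288·C_{M0}·X = 0.9288×1.86×0.286 = 0.494 mol·L⁻¹; Y_N = C_N/C_{M0} = 0.266.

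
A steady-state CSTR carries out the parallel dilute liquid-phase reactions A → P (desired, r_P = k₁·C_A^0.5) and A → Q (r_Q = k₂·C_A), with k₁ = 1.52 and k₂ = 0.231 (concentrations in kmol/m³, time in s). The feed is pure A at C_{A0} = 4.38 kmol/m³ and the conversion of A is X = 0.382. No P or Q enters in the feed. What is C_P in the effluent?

Exit C_A = C_{A0}(1−X) = 4.38×0.618 = 2.707 kmol/m³.
Rates in a CSTR are evaluated at the outlet concentration: r_P = 1.52×2.707^0.5 = 2.501, r_Q = 0.231×2.707 = 0.6253.
Fraction of consumed A going to P: r_P/(r_P+r_Q) = 0.8000.
C_P = 0.8000·C_{A0}·X = 0.8000×4.38×0.382 = 1.34 kmol/m³.

1.34 kmol/m³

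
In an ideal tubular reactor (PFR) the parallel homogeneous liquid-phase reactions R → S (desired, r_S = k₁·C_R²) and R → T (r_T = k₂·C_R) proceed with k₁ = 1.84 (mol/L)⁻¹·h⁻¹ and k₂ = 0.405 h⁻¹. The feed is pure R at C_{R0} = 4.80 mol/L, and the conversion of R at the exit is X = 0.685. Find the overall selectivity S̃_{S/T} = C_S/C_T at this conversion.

13.0

C_R = C_{R0}(1−X) = 1.512 mol/L.
Along a PFR/batch, dC_T/dC_R = −r_T/(r_S+r_T) = −k₂/(k₂+k₁·C_R).
Integrating from C_{R0} to C_R: C_T = (0.405/1.84)·ln[(0.405+1.84·4.80)/(0.405+1.84·1.51)] = 0.2201·ln(9.237/3.187) = 0.2342 mol/L.
Then C_S = (C_{R0}−C_R) − C_T = 3.288 − 0.2342 = 3.054 mol/L.
S̃_{S/T} = C_S/C_T = 3.054/0.2342 = 13.0.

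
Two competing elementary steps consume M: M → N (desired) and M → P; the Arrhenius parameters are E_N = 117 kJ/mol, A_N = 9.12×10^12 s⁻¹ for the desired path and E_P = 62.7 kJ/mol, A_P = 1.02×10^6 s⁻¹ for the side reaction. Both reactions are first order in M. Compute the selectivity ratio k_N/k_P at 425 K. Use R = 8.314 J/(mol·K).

k_N/k_P = (A_N/A_P)·exp[−(E_N−E_P)/(RT)] = (A_N/A_P)·exp[(E_P−E_N)/(RT)].
(E_P−E_N)/(RT) = (62.7−117)×10³/(8.314×425) = -54300/3533 = -15.37.
k_N/k_P = (9.12×10^12/1.02×10^6)·exp(-15.37) = 8.941×10^6 × 2.118×10^-7 = 1.89.
Since E_N > E_P, raising the temperature improves selectivity toward N.

1.89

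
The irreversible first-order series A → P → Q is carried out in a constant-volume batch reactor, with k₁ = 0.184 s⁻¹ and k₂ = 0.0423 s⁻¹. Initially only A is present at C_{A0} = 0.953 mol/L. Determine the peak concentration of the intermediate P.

Evaluating C_P at t_opt = ln(k₂/k₁)/(k₂−k₁) gives C_{P,max}/C_{A0} = (k₁/k₂)^[k₂/(k₂−k₁)].
= (0.184/0.0423)^(0.0423/(0.0423−0.184)) = (4.350)^(-0.2985) = 0.6448.
C_{P,max} = 0.6448×0.953 = 0.614 mol/L.

0.614 mol/L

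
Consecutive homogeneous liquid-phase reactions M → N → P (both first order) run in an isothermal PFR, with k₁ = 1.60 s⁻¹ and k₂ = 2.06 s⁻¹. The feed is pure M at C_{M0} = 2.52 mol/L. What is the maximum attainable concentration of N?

0.813 mol/L

At the optimum, C_{N,max}/C_{M0} = (k₁/k₂)^[k₂/(k₂−k₁)].
= (1.60/2.06)^(2.06/(2.06−1.60)) = (0.7767)^(4.478) = 0.3225.
C_{N,max} = 0.3225×2.52 = 0.813 mol/L.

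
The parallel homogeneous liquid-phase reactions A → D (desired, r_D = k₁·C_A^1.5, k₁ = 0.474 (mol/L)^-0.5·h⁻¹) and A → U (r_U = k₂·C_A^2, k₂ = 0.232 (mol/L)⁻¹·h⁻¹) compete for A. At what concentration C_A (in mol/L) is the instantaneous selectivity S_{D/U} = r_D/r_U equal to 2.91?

0.493 mol/L

S_{D/U} = (k₁/k₂)·C_A^-0.5 ⇒ C_A = (S·k₂/k₁)^(-2).
= (2.91×0.232/0.474)^(-2) = (1.424)^(-2) = 0.493 mol/L.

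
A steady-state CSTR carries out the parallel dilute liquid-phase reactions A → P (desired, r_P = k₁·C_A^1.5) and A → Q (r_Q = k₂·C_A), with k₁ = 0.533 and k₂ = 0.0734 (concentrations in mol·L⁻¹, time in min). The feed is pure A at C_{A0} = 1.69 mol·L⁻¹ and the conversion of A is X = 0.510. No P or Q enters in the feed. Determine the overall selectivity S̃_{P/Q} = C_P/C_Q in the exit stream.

Exit C_A = C_{A0}(1−X) = 1.69×0.490 = 0.8281 mol·L⁻¹.
Rates in a CSTR are evaluated at the outlet concentration: r_P = 0.533×0.8281^1.5 = 0.4017, r_Q = 0.0734×0.8281 = 0.06078.
Overall selectivity = C_P/C_Q = r_Pτ/(r_Qτ) = r_P/r_Q = 6.61.

6.61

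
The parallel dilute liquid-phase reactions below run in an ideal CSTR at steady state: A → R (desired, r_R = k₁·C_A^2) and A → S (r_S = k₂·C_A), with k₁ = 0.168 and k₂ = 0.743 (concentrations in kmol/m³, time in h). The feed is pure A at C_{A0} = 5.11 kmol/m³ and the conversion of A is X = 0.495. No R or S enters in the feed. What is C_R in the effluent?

0.932 kmol/m³

Exit C_A = C_{A0}(1−X) = 5.11×0.505 = 2.581 kmol/m³.
A CSTR operates uniformly at the exit composition, giving r_R = 1.119 and r_S = 1.917 (each k·C_A^n at C_A = 2.581).
Fraction of consumed A going to R: r_R/(r_R+r_S) = 0.3685.
C_R = 0.3685·C_{A0}·X = 0.3685×5.11×0.495 = 0.932 kmol/m³.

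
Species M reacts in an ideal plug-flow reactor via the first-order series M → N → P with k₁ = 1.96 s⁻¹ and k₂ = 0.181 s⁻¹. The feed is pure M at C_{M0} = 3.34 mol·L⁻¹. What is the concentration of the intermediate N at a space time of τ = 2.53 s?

The intermediate concentration in a first-order A→B→C sequence is C_N = k₁C_{M0}(e^(−k₁τ) − e^(−k₂τ))/(k₂−k₁).
e^(−k₁τ) = e^(−1.96×2.53) = e^(−4.959) = 0.007021; e^(−k₂τ) = e^(−0.4579) = 0.6326.
C_N = 1.96×3.34/(0.181−1.96) × (0.007021−0.6326) = (-3.680)×(-0.6256) = 2.302 mol·L⁻¹.

2.30 mol·L⁻¹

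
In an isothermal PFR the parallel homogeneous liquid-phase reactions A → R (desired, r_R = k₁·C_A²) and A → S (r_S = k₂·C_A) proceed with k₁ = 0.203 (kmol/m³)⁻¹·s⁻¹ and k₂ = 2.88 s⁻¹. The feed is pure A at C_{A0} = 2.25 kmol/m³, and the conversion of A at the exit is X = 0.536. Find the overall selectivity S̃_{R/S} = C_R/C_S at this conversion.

0.116

C_A = C_{A0}(1−X) = 1.044 kmol/m³.
Along a PFR/batch, dC_S/dC_A = −r_S/(r_R+r_S) = −k₂/(k₂+k₁·C_A).
Integrating from C_{A0} to C_A: C_S = (2.88/0.203)·ln[(2.88+0.203·2.25)/(2.88+0.203·1.04)] = 14.19·ln(3.337/3.092) = 1.081 kmol/m³.
Then C_R = (C_{A0}−C_A) − C_S = 1.206 − 1.081 = 0.1249 kmol/m³.
S̃_{R/S} = C_R/C_S = 0.1249/1.081 = 0.116.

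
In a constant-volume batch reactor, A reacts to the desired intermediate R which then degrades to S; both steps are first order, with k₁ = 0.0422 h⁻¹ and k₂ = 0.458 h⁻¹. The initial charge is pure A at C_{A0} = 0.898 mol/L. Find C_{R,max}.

0.0650 mol/L

At the optimum, C_{R,max}/C_{A0} = (k₁/k₂)^[k₂/(k₂−k₁)].
= (0.0422/0.458)^(0.458/(0.458−0.0422)) = (0.09214)^(1.101) = 0.07233.
C_{R,max} = 0.07233×0.898 = 0.0650 mol/L.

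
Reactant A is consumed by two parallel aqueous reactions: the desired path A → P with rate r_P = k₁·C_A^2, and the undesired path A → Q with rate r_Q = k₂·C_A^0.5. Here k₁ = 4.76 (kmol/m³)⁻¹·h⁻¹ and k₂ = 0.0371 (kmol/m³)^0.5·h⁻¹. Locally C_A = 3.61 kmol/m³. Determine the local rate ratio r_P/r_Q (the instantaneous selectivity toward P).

880

S_{P/Q} = r_P/r_Q = (k₁·C_A^2)/(k₂·C_A^0.5) = (k₁/k₂)·C_A^1.5.
= (4.76×3.610^2) / (0.0371×3.610^0.5) = 62.03/0.07049 = 880.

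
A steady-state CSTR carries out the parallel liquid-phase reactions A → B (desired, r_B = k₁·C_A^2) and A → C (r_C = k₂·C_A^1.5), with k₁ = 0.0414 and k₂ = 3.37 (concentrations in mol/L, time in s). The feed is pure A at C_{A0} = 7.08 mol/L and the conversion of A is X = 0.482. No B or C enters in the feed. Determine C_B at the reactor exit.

Exit C_A = C_{A0}(1−X) = 7.08×0.518 = 3.667 mol/L.
Rates in a CSTR are evaluated at the outlet concentration: r_B = 0.0414×3.667^2 = 0.5568, r_C = 3.37×3.667^1.5 = 23.67.
Fraction of consumed A going to B: r_B/(r_B+r_C) = 0.02299.
C_B = 0.02299·C_{A0}·X = 0.02299×7.08×0.482 = 0.0784 mol/L.

0.0784 mol/L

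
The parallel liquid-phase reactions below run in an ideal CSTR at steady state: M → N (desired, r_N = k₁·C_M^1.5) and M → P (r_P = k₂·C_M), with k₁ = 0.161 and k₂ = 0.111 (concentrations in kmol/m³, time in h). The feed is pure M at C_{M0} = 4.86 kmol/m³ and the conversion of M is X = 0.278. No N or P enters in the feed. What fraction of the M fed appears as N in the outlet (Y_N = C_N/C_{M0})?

Exit C_M = C_{M0}(1−X) = 4.86×0.722 = 3.509 kmol/m³.
A CSTR operates uniformly at the exit composition, giving r_N = 1.058 and r_P = 0.3895 (each k·C_M^n at C_M = 3.509).
Fraction of consumed M going to N: r_N/(r_N+r_P) = 0.7310.
C_N = 0.7310·C_{M0}·X = 0.7310×4.86×0.278 = 0.988 kmol/m³; Y_N = C_N/C_{M0} = 0.203.

0.203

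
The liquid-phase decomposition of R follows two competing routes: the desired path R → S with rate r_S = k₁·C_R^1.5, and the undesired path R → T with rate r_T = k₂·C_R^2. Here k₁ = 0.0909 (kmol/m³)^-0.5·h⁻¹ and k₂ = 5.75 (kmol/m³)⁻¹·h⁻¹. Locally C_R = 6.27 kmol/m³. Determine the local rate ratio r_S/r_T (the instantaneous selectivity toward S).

S_{S/T} = r_S/r_T = (k₁·C_R^1.5)/(k₂·C_R^2) = (k₁/k₂)·C_R^-0.5.
= (0.0909×6.270^1.5) / (5.75×6.270^2) = 1.427/226.0 = 0.00631.
The undesired path is higher order in R, so low C_R (CSTR or dilute feed) favours S.

0.00631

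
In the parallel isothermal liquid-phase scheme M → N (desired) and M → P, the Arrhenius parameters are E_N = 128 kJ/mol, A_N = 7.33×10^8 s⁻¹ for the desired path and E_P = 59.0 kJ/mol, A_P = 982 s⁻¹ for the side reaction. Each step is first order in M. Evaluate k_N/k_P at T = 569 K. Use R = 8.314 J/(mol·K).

0.346

Since both paths have the same order in M, the concentration cancels and S_{N/P} = k_N/k_P = (A_N/A_P)·exp[(E_P−E_N)/(RT)].
(E_P−E_N)/(RT) = (59.0−128)×10³/(8.314×569) = -69000/4731 = -14.59.
k_N/k_P = (7.33×10^8/982)·exp(-14.59) = 7.464×10^5 × 4.629×10^-7 = 0.346.
Since E_N > E_P, raising the temperature improves selectivity toward N.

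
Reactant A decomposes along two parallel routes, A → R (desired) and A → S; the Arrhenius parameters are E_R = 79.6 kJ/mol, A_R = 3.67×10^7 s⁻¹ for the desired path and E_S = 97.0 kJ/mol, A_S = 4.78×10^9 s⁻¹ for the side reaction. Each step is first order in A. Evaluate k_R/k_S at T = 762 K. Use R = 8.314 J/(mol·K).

0.120

k_R/k_S = (A_R/A_S)·exp[−(E_R−E_S)/(RT)] = (A_R/A_S)·exp[(E_S−E_R)/(RT)].
(E_S−E_R)/(RT) = (97.0−79.6)×10³/(8.314×762) = 17400/6335 = 2.747.
k_R/k_S = (3.67×10^7/4.78×10^9)·exp(2.747) = 0.007678 × 15.59 = 0.120.
Since E_R < E_S, lowering the temperature improves selectivity toward R.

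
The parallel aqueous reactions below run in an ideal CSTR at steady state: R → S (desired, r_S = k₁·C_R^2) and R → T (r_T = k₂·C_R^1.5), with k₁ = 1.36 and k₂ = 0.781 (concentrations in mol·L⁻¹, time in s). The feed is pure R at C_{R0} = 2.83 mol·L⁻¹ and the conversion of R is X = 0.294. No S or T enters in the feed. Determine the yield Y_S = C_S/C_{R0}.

0.209

Exit C_R = C_{R0}(1−X) = 2.83×0.706 = 1.998 mol·L⁻¹.
In a CSTR the entire volume is at exit conditions, so r_S = 1.36×1.998^2 = 5.429 and r_T = 0.781×1.998^1.5 = 2.206.
Fraction of consumed R going to S: r_S/(r_S+r_T) = 0.7111.
C_S = 0.7111·C_{R0}·X = 0.7111×2.83×0.294 = 0.592 mol·L⁻¹; Y_S = C_S/C_{R0} = 0.209.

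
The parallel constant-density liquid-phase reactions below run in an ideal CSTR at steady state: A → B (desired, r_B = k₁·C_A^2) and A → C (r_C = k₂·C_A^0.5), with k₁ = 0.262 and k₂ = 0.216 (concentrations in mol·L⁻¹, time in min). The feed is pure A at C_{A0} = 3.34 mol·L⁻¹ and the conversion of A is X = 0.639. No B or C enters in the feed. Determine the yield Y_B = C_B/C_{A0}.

0.394

Exit C_A = C_{A0}(1−X) = 3.34×0.361 = 1.206 mol·L⁻¹.
A CSTR operates uniformly at the exit composition, giving r_B = 0.3809 and r_C = 0.2372 (each k·C_A^n at C_A = 1.206).
Fraction of consumed A going to B: r_B/(r_B+r_C) = 0.6163.
C_B = 0.6163·C_{A0}·X = 0.6163×3.34×0.639 = 1.32 mol·L⁻¹; Y_B = C_B/C_{A0} = 0.394.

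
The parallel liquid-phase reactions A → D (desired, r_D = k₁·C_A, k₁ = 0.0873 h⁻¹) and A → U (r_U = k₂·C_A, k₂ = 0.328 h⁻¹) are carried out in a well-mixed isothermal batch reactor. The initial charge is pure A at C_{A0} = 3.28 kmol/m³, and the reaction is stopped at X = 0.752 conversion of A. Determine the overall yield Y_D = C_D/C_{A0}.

C_A = C_{A0}(1−X) = 0.8134 kmol/m³.
Both paths are first order in A, so the instantaneous fraction to D is constant: dC_D/d(−C_A) = k₁/(k₁+k₂) = 0.2102.
C_D = 0.2102·(C_{A0}−C_A) = 0.2102×2.467 = 0.518 kmol/m³.
Y_D = C_D/C_{A0} = 0.5185/3.28 = 0.158.

0.158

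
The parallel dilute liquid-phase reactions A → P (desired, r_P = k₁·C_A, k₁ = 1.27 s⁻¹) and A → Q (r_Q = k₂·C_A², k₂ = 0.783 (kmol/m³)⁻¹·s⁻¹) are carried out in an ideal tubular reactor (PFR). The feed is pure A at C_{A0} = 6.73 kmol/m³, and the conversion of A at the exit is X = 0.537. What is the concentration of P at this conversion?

C_A = C_{A0}(1−X) = 3.116 kmol/m³.
Along a PFR/batch, dC_P/dC_A = −r_P/(r_P+r_Q) = −k₁/(k₁+k₂·C_A).
Integrating from C_{A0} to C_A: C_P = (1.27/0.783)·ln[(1.27+0.783·6.73)/(1.27+0.783·3.12)] = 1.622·ln(6.540/3.710) = 0.9195 kmol/m³.

0.919 kmol/m³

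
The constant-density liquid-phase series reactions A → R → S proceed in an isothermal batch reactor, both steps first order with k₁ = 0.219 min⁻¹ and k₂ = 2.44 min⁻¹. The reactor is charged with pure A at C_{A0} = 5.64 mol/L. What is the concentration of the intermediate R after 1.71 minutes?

The intermediate concentration in a first-order A→B→C sequence is C_R = k₁C_{A0}(e^(−k₁t) − e^(−k₂t))/(k₂−k₁).
e^(−k₁t) = e^(−0.219×1.71) = e^(−0.3745) = 0.6876; e^(−k₂t) = e^(−4.172) = 0.01542.
C_R = 0.219×5.64/(2.44−0.219) × (0.6876−0.01542) = 0.5561×0.6722 = 0.3738 mol/L.

0.374 mol/L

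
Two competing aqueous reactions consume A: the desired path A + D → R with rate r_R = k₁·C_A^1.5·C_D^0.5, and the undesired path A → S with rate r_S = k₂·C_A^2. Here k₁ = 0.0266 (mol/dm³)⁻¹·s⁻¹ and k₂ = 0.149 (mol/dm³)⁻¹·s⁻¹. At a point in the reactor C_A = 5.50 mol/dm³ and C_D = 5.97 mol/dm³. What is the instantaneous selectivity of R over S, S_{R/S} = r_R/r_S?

S_{R/S} = r_R/r_S = (k₁·C_A^1.5·C_D^0.5)/(k₂·C_A^2) = (k₁/k₂)·C_A^-0.5·C_D^0.5.
= (0.0266×5.500^1.5×5.970^0.5) / (0.149×5.500^2) = 0.8383/4.507 = 0.186.

0.186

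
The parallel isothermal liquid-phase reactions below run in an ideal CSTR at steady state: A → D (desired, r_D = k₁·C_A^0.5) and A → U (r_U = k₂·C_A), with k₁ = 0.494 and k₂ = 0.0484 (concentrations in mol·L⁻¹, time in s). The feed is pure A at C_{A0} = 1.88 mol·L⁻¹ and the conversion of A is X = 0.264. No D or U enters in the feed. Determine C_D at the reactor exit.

0.445 mol·L⁻¹

Exit C_A = C_{A0}(1−X) = 1.88×0.736 = 1.384 mol·L⁻¹.
Rates in a CSTR are evaluated at the outlet concentration: r_D = 0.494×1.384^0.5 = 0.5811, r_U = 0.0484×1.384 = 0.06697.
Fraction of consumed A going to D: r_D/(r_D+r_U) = 0.8967.
C_D = 0.8967·C_{A0}·X = 0.8967×1.88×0.264 = 0.445 mol·L⁻¹.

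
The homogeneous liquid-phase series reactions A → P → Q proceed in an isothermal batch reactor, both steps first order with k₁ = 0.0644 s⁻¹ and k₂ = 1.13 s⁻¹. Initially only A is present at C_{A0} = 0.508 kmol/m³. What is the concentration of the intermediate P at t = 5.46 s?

0.0215 kmol/m³

For first-order series with pure A initially, C_P(t) = k₁C_{A0}/(k₂−k₁)·(e^(−k₁t) − e^(−k₂t)).
e^(−k₁t) = e^(−0.0644×5.46) = e^(−0.3516) = 0.7035; e^(−k₂t) = e^(−6.170) = 0.002092.
C_P = 0.0644×0.508/(1.13−0.0644) × (0.7035−0.002092) = 0.03070×0.7015 = 0.02154 kmol/m³.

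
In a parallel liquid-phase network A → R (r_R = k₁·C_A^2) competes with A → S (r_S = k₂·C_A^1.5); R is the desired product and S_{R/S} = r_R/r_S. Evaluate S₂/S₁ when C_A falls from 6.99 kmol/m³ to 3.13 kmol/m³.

S_{R/S} = (k₁/k₂)·C_A^0.5, so S₂/S₁ = (C_{A,2}/C_{A,1})^0.5.
= (3.13/6.99)^0.5 = (0.4478)^0.5 = 0.669.

0.669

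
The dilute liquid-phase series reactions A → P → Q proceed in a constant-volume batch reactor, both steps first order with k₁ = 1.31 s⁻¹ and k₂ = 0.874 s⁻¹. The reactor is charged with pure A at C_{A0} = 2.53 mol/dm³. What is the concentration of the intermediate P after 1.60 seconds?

For first-order series with pure A initially, C_P(t) = k₁C_{A0}/(k₂−k₁)·(e^(−k₁t) − e^(−k₂t)).
e^(−k₁t) = e^(−1.31×1.60) = e^(−2.096) = 0.1229; e^(−k₂t) = e^(−1.398) = 0.2470.
C_P = 1.31×2.53/(0.874−1.31) × (0.1229−0.2470) = (-7.602)×(-0.1240) = 0.9429 mol/dm³.

0.943 mol/dm³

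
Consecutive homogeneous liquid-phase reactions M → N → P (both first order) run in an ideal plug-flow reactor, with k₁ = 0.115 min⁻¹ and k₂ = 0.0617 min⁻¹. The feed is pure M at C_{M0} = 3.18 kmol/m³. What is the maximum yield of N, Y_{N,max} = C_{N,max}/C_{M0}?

0.486

At the optimum, C_{N,max}/C_{M0} = (k₁/k₂)^[k₂/(k₂−k₁)].
= (0.115/0.0617)^(0.0617/(0.0617−0.115)) = (1.864)^(-1.158) = 0.4864.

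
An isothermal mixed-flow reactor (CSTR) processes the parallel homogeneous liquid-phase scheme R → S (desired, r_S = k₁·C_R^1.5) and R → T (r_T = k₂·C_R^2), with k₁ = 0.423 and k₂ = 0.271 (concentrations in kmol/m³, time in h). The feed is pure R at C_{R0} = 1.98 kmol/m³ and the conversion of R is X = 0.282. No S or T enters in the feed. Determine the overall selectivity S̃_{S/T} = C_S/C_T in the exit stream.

1.31

Exit C_R = C_{R0}(1−X) = 1.98×0.718 = 1.422 kmol/m³.
In a CSTR the entire volume is at exit conditions, so r_S = 0.423×1.422^1.5 = 0.7170 and r_T = 0.271×1.422^2 = 0.5477.
Overall selectivity = C_S/C_T = r_Sτ/(r_Tτ) = r_S/r_T = 1.31.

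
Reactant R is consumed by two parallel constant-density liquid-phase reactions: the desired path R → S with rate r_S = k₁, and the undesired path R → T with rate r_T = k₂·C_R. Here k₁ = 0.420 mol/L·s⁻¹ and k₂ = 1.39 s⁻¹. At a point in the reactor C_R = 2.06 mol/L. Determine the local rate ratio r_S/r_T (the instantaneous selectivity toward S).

S_{S/T} = r_S/r_T = (k₁)/(k₂·C_R) = (k₁/k₂)·C_R⁻¹.
= (0.420) / (1.39×2.060) = 0.4200/2.863 = 0.147.
The undesired path is higher order in R, so low C_R (CSTR or dilute feed) favours S.

0.147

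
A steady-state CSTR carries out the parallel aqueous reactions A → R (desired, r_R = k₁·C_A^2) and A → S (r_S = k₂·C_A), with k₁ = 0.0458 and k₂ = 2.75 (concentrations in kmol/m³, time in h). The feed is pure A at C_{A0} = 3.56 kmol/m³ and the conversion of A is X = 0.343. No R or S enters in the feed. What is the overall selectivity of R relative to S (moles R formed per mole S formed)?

Exit C_A = C_{A0}(1−X) = 3.56×0.657 = 2.339 kmol/m³.
A CSTR operates uniformly at the exit composition, giving r_R = 0.2506 and r_S = 6.432 (each k·C_A^n at C_A = 2.339).
Overall selectivity = C_R/C_S = r_Rτ/(r_Sτ) = r_R/r_S = 0.0390.

0.0390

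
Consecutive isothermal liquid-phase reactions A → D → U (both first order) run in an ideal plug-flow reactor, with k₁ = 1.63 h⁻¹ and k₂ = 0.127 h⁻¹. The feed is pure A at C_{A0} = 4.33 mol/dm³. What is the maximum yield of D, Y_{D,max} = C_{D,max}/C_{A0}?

0.806

At the optimum, C_{D,max}/C_{A0} = (k₁/k₂)^[k₂/(k₂−k₁)].
= (1.63/0.127)^(0.127/(0.127−1.63)) = (12.83)^(-0.08450) = 0.8060.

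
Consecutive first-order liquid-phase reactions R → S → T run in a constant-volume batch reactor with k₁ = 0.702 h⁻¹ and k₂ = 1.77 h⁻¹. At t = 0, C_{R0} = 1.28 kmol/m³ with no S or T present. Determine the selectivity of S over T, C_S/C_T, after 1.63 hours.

The intermediate concentration in a first-order A→B→C sequence is C_S = k₁C_{R0}(e^(−k₁t) − e^(−k₂t))/(k₂−k₁).
e^(−k₁t) = e^(−0.702×1.63) = e^(−1.144) = 0.3185; e^(−k₂t) = e^(−2.885) = 0.05585.
C_S = 0.702×1.28/(1.77−0.702) × (0.3185−0.05585) = 0.8413×0.2626 = 0.2209 kmol/m³.
C_R = C_{R0}e^(−k₁t) = 0.4076 kmol/m³, so C_T = C_{R0}−C_R−C_S = 0.6514 kmol/m³; C_S/C_T = 0.339.

0.339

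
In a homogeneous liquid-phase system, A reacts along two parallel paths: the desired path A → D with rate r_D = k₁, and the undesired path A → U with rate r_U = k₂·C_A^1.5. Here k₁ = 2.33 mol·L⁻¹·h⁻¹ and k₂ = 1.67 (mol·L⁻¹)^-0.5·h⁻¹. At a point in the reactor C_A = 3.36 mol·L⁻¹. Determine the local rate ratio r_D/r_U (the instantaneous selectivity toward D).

0.227

S_{D/U} = r_D/r_U = (k₁)/(k₂·C_A^1.5) = (k₁/k₂)·C_A^-1.5.
= (2.33) / (1.67×3.360^1.5) = 2.330/10.29 = 0.227.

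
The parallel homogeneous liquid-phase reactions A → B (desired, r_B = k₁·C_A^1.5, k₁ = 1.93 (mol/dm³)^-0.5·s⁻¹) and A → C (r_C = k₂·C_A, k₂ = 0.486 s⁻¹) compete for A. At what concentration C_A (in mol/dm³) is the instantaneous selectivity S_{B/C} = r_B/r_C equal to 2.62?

0.435 mol/dm³

S_{B/C} = (k₁/k₂)·C_A^0.5 ⇒ C_A = (S·k₂/k₁)^(2).
= (2.62×0.486/1.93)^(2) = (0.6598)^(2) = 0.435 mol/dm³.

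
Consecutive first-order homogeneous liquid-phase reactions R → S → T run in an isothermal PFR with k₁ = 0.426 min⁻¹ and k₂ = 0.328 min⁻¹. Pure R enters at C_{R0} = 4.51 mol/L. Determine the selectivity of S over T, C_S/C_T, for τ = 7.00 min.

For first-order series with pure R initially, C_S(τ) = k₁C_{R0}/(k₂−k₁)·(e^(−k₁τ) − e^(−k₂τ)).
e^(−k₁τ) = e^(−0.426×7.00) = e^(−2.982) = 0.05069; e^(−k₂τ) = e^(−2.296) = 0.1007.
C_S = 0.426×4.51/(0.328−0.426) × (0.05069−0.1007) = (-19.60)×(-0.04997) = 0.9796 mol/L.
C_R = C_{R0}e^(−k₁τ) = 0.2286 mol/L, so C_T = C_{R0}−C_R−C_S = 3.302 mol/L; C_S/C_T = 0.297.

0.297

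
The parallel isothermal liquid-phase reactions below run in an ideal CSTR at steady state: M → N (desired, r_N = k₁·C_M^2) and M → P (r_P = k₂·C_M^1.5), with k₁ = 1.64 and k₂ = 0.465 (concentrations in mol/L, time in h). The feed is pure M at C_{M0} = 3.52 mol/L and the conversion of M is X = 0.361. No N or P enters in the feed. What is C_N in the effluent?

1.07 mol/L

Exit C_M = C_{M0}(1−X) = 3.52×0.639 = 2.249 mol/L.
In a CSTR the entire volume is at exit conditions, so r_N = 1.64×2.249^2 = 8.297 and r_P = 0.465×2.249^1.5 = 1.569.
Fraction of consumed M going to N: r_N/(r_N+r_P) = 0.8410.
C_N = 0.8410·C_{M0}·X = 0.8410×3.52×0.361 = 1.07 mol/L.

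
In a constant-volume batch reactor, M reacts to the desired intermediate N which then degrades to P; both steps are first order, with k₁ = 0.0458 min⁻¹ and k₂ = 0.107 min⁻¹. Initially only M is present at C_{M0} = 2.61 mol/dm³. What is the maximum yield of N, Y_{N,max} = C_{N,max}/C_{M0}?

0.227

For a first-order series the maximum intermediate yield is C_{N,max}/C_{M0} = (k₁/k₂)^[k₂/(k₂−k₁)].
= (0.0458/0.107)^(0.107/(0.107−0.0458)) = (0.4280)^(1.748) = 0.2268.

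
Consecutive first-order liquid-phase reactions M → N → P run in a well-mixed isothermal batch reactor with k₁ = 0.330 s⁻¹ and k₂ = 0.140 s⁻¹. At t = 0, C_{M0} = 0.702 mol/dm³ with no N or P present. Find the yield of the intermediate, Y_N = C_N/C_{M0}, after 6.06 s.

Solving the coupled first-order balances gives C_N(t) = [k₁/(k₂−k₁)]·C_{M0}·(e^(−k₁t) − e^(−k₂t)).
e^(−k₁t) = e^(−0.330×6.06) = e^(−2.000) = 0.1354; e^(−k₂t) = e^(−0.8484) = 0.4281.
C_N = 0.330×0.702/(0.140−0.330) × (0.1354−0.4281) = (-1.219)×(-0.2927) = 0.3569 mol/dm³.
Y_N = C_N/C_{M0} = 0.3569/0.702 = 0.508.

0.508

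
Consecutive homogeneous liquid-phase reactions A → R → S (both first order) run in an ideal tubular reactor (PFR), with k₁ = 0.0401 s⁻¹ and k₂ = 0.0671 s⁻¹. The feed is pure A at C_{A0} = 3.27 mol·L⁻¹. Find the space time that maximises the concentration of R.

Setting dC_R/dτ = 0 gives τ_opt = ln(k₂/k₁)/(k₂−k₁).
= ln(0.0671/0.0401)/(0.0671−0.0401) = ln(1.673)/0.02700 = 0.5148/0.02700 = 19.1 s.

19.1 s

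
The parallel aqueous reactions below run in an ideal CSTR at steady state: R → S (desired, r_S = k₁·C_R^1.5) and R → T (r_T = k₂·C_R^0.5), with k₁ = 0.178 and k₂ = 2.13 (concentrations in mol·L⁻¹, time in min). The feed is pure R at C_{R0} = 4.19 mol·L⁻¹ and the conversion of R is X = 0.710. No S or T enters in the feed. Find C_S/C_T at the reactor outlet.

0.102

Exit C_R = C_{R0}(1−X) = 4.19×0.290 = 1.215 mol·L⁻¹.
In a CSTR the entire volume is at exit conditions, so r_S = 0.178×1.215^1.5 = 0.2384 and r_T = 2.13×1.215^0.5 = 2.348.
Overall selectivity = C_S/C_T = r_Sτ/(r_Tτ) = r_S/r_T = 0.102.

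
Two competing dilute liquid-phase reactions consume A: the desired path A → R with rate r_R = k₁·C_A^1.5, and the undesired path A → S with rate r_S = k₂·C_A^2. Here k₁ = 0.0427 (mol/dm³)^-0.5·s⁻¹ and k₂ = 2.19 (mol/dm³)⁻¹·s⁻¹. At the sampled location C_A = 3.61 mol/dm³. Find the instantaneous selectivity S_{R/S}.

S_{R/S} = r_R/r_S = (k₁·C_A^1.5)/(k₂·C_A^2) = (k₁/k₂)·C_A^-0.5.
= (0.0427×3.610^1.5) / (2.19×3.610^2) = 0.2929/28.54 = 0.0103.

0.0103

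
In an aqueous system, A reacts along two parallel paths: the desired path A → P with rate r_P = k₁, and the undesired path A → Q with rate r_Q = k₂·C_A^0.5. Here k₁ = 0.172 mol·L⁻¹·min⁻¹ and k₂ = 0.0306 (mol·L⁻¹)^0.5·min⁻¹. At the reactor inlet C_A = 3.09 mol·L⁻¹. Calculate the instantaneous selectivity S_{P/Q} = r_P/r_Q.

3.20

S_{P/Q} = r_P/r_Q = (k₁)/(k₂·C_A^0.5) = (k₁/k₂)·C_A^-0.5.
= (0.172) / (0.0306×3.090^0.5) = 0.1720/0.05379 = 3.20.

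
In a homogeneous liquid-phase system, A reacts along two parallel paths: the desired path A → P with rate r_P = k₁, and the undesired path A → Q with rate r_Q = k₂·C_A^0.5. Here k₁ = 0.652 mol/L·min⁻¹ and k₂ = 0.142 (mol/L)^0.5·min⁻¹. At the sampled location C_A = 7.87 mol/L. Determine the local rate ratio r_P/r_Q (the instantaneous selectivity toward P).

S_{P/Q} = r_P/r_Q = (k₁)/(k₂·C_A^0.5) = (k₁/k₂)·C_A^-0.5.
= (0.652) / (0.142×7.870^0.5) = 0.6520/0.3984 = 1.64.
The undesired path is higher order in A, so low C_A (CSTR or dilute feed) favours P.

1.64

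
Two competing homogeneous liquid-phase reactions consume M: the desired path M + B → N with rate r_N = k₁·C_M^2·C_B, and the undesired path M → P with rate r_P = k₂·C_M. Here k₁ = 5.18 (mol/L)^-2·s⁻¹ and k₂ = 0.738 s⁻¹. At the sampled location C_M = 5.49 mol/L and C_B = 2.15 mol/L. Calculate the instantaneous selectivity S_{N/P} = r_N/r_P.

S_{N/P} = r_N/r_P = (k₁·C_M^2·C_B)/(k₂·C_M) = (k₁/k₂)·C_M·C_B.
= (5.18×5.490^2×2.150) / (0.738×5.490) = 335.7/4.052 = 82.8.

82.8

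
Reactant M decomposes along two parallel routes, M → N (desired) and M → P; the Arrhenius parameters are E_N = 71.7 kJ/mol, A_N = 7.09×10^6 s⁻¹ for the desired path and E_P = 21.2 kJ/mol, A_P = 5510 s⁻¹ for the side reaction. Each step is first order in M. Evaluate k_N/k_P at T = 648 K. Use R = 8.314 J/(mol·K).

0.109

With equal orders, S_{N/P} = k_N/k_P = (A_N/A_P)·exp[(E_P−E_N)/(RT)].
(E_P−E_N)/(RT) = (21.2−71.7)×10³/(8.314×648) = -50500/5387 = -9.374.
k_N/k_P = (7.09×10^6/5510)·exp(-9.374) = 1287 × 8.494×10^-5 = 0.109.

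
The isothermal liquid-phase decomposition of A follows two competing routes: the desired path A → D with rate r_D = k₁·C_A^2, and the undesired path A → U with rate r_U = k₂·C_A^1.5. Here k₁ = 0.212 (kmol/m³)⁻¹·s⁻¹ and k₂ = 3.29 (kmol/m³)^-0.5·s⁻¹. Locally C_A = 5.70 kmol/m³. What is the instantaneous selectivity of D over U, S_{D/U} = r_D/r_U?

0.154

S_{D/U} = r_D/r_U = (k₁·C_A^2)/(k₂·C_A^1.5) = (k₁/k₂)·C_A^0.5.
= (0.212×5.700^2) / (3.29×5.700^1.5) = 6.888/44.77 = 0.154.
Since the desired path is higher order in A, keeping C_A high (PFR or concentrated feed) favours D.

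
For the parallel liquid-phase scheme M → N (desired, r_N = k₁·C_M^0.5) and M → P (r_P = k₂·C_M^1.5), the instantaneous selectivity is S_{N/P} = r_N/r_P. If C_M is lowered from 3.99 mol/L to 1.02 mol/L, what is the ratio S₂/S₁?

3.91

S_{N/P} = (k₁/k₂)·C_M⁻¹, so S₂/S₁ = (C_{M,2}/C_{M,1})⁻¹.
= 3.99/1.02 = 3.91.
Selectivity toward N rises as C_M falls — low-concentration operation is favoured.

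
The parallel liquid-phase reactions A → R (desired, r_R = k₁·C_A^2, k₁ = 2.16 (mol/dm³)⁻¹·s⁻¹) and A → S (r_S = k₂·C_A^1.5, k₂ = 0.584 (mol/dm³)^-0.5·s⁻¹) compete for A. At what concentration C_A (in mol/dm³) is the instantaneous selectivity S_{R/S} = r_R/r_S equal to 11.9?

10.4 mol/dm³

S_{R/S} = (k₁/k₂)·C_A^0.5 ⇒ C_A = (S·k₂/k₁)^(2).
= (11.9×0.584/2.16)^(2) = (3.217)^(2) = 10.4 mol/dm³.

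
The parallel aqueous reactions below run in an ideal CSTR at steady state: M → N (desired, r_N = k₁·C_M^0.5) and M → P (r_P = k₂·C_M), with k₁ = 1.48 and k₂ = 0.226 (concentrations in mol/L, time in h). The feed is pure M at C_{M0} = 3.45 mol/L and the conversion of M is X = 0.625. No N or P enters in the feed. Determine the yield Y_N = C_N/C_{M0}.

0.533

Exit C_M = C_{M0}(1−X) = 3.45×0.375 = 1.294 mol/L.
Rates in a CSTR are evaluated at the outlet concentration: r_N = 1.48×1.294^0.5 = 1.683, r_P = 0.226×1.294 = 0.2924.
Fraction of consumed M going to N: r_N/(r_N+r_P) = 0.8520.
C_N = 0.8520·C_{M0}·X = 0.8520×3.45×0.625 = 1.84 mol/L; Y_N = C_N/C_{M0} = 0.533.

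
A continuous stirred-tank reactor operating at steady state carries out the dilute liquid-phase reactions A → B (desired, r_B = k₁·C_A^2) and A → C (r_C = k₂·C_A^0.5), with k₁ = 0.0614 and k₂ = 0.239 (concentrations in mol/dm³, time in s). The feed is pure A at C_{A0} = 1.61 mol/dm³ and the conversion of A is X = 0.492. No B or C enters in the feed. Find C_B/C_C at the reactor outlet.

Exit C_A = C_{A0}(1−X) = 1.61×0.508 = 0.8179 mol/dm³.
In a CSTR the entire volume is at exit conditions, so r_B = 0.0614×0.8179^2 = 0.04107 and r_C = 0.239×0.8179^0.5 = 0.2161.
Overall selectivity = C_B/C_C = r_Bτ/(r_Cτ) = r_B/r_C = 0.190.

0.190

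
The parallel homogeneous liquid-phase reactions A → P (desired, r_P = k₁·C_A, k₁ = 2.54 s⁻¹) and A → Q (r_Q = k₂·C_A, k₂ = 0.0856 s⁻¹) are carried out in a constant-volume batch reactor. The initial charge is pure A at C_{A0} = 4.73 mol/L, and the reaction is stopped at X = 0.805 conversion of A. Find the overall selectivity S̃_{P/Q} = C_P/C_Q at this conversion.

29.7

C_A = C_{A0}(1−X) = 0.9223 mol/L.
Both paths are first order in A, so the instantaneous fraction to P is constant: dC_P/d(−C_A) = k₁/(k₁+k₂) = 0.9674.
C_P = 0.9674·(C_{A0}−C_A) = 0.9674×3.808 = 3.68 mol/L.
C_Q = (C_{A0}−C_A)−C_P = 0.1241 mol/L; S̃_{P/Q} = 3.684/0.1241 = 29.7.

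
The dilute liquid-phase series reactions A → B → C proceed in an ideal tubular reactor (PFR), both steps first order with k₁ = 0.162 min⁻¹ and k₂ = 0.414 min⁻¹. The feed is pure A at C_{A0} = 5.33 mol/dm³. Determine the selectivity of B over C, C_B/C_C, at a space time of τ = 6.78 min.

Solving the coupled first-order balances gives C_B(τ) = [k₁/(k₂−k₁)]·C_{A0}·(e^(−k₁τ) − e^(−k₂τ)).
e^(−k₁τ) = e^(−0.162×6.78) = e^(−1.098) = 0.3334; e^(−k₂τ) = e^(−2.807) = 0.06039.
C_B = 0.162×5.33/(0.414−0.162) × (0.3334−0.06039) = 3.426×0.2730 = 0.9355 mol/dm³.
C_A = C_{A0}e^(−k₁τ) = 1.777 mol/dm³, so C_C = C_{A0}−C_A−C_B = 2.617 mol/dm³; C_B/C_C = 0.357.

0.357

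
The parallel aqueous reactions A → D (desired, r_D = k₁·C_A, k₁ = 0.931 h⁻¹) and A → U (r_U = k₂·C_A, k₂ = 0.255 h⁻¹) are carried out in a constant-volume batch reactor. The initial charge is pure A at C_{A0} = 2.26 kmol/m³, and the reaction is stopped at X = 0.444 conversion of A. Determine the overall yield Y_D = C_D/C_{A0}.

0.349

C_A = C_{A0}(1−X) = 1.257 kmol/m³.
Both paths are first order in A, so the instantaneous fraction to D is constant: dC_D/d(−C_A) = k₁/(k₁+k₂) = 0.7850.
C_D = 0.7850·(C_{A0}−C_A) = 0.7850×1.003 = 0.788 kmol/m³.
Y_D = C_D/C_{A0} = 0.7877/2.26 = 0.349.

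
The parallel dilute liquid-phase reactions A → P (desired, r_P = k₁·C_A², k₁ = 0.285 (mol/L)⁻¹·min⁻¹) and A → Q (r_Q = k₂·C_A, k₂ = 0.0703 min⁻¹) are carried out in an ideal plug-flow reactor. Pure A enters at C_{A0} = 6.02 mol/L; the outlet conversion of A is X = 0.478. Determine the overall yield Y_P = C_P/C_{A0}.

C_A = C_{A0}(1−X) = 3.142 mol/L.
Along a PFR/batch, dC_Q/dC_A = −r_Q/(r_P+r_Q) = −k₂/(k₂+k₁·C_A).
Integrating from C_{A0} to C_A: C_Q = (0.0703/0.285)·ln[(0.0703+0.285·6.02)/(0.0703+0.285·3.14)] = 0.2467·ln(1.786/0.9659) = 0.1516 mol/L.
Then C_P = (C_{A0}−C_A) − C_Q = 2.878 − 0.1516 = 2.726 mol/L.
Y_P = C_P/C_{A0} = 2.726/6.02 = 0.453.

0.453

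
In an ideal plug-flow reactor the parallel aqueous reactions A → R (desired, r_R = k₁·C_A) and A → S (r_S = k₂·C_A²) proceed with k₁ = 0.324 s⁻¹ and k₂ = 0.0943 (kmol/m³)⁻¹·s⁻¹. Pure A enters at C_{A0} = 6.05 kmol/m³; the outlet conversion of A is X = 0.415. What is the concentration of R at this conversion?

C_A = C_{A0}(1−X) = 3.539 kmol/m³.
Along a PFR/batch, dC_R/dC_A = −r_R/(r_R+r_S) = −k₁/(k₁+k₂·C_A).
Integrating from C_{A0} to C_A: C_R = (0.324/0.0943)·ln[(0.324+0.0943·6.05)/(0.324+0.0943·3.54)] = 3.436·ln(0.8945/0.6578) = 1.056 kmol/m³.

1.06 kmol/m³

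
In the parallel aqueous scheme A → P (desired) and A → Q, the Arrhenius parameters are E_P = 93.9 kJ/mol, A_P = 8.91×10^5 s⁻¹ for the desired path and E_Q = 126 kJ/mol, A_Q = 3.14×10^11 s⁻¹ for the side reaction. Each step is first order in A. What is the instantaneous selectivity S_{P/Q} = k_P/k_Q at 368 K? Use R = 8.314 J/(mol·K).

With equal orders, S_{P/Q} = k_P/k_Q = (A_P/A_Q)·exp[(E_Q−E_P)/(RT)].
(E_Q−E_P)/(RT) = (126−93.9)×10³/(8.314×368) = 32100/3060 = 10.49.
k_P/k_Q = (8.91×10^5/3.14×10^11)·exp(10.49) = 2.838×10^-6 × 36016 = 0.102.

0.102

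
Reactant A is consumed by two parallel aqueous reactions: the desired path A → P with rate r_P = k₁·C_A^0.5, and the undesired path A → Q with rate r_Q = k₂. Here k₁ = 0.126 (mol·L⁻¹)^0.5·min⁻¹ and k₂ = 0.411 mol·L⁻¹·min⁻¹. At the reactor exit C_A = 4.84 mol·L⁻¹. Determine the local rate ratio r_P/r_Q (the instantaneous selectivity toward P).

S_{P/Q} = r_P/r_Q = (k₁·C_A^0.5)/(k₂) = (k₁/k₂)·C_A^0.5.
= (0.126×4.840^0.5) / (0.411) = 0.2772/0.4110 = 0.674.

0.674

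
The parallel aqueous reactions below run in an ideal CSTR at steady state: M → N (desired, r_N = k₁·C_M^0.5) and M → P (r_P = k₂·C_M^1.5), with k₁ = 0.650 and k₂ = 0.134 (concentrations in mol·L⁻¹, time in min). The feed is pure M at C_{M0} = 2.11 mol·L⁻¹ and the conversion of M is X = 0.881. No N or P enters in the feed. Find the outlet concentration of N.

1.77 mol·L⁻¹

Exit C_M = C_{M0}(1−X) = 2.11×0.119 = 0.2511 mol·L⁻¹.
Rates in a CSTR are evaluated at the outlet concentration: r_N = 0.650×0.2511^0.5 = 0.3257, r_P = 0.134×0.2511^1.5 = 0.01686.
Fraction of consumed M going to N: r_N/(r_N+r_P) = 0.9508.
C_N = 0.9508·C_{M0}·X = 0.9508×2.11×0.881 = 1.77 mol·L⁻¹.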